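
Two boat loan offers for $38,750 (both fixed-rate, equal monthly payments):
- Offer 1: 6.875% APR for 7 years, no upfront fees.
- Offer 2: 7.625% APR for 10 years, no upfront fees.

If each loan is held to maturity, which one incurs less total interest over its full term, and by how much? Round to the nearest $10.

Offer 1 by $6,570

Offer 1: monthly rate = 6.875%/12 = 0.0057292; payment = 38,750 × 0.0057292 / (1 − (1+0.0057292)^−84) = $582.48.
Total interest on Offer 1 = 84 × $582.48 − $38,750 = $10,178.32.
Offer 2: monthly rate = 7.625%/12 = 0.0063542; payment = 38,750 × 0.0063542 / (1 − (1+0.0063542)^−120) = $462.50.
Total interest on Offer 2 = 120 × $462.50 − $38,750 = $16,750.00.
Offer 1 is lower by $6,571.68.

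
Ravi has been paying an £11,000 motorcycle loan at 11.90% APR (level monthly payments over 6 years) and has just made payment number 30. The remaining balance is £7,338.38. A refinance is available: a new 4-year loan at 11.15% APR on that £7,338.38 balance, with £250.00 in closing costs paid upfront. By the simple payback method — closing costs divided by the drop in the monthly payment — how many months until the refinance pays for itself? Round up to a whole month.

11 months

Current payment = 11,000 × 11.9%/12 / (1 − (1+0.0099167)^−72) = £214.48.
Refinanced payment = 7,338.38 × 0.0092917 / (1 − (1+0.0092917)^−48) = £190.20.
Monthly savings = £214.48 − £190.20 = £24.28.
Break-even = £250.00 / £24.28 = 10.30 → 11 months.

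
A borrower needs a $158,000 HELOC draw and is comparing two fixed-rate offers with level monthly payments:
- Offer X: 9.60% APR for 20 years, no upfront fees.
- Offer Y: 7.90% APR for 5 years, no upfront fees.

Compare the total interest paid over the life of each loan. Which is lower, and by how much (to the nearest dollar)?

Offer Y by $164,177

Offer X: at 9.60% the monthly rate is 0.0080000, so the payment is 158,000 × 0.0080000 / (1 − 1.0080000^−240) = $1,483.10.
Total interest on Offer X = 240 × $1,483.10 − $158,000 = $197,944.00.
Offer Y: at 7.90% the monthly rate is 0.0065833, so the payment is 158,000 × 0.0065833 / (1 − 1.0065833^−60) = $3,196.11.
Total interest on Offer Y = 60 × $3,196.11 − $158,000 = $33,766.60.
Offer Y is lower by $164,177.40.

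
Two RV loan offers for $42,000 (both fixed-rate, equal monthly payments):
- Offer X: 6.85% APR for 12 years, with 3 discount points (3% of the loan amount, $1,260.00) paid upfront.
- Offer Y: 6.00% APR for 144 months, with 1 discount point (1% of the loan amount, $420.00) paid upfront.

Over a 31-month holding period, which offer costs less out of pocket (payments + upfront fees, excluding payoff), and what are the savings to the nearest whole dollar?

Offer Y by $1,420

Offer X: at 6.85% the monthly rate is 0.0057083, so the payment is 42,000 × 0.0057083 / (1 − 1.0057083^−144) = $428.57.
Offer Y: at 6.00% the monthly rate is 0.0050000, so the payment is 42,000 × 0.0050000 / (1 − 1.0050000^−144) = $409.86.
Over 31 months: Offer X costs 31 × $428.57 + $1,260.00 = $14,545.67; Offer Y costs 31 × $409.86 + $420.00 = $13,125.66.
Offer Y is cheaper by $14,545.67 − $13,125.66 = $1,420.01.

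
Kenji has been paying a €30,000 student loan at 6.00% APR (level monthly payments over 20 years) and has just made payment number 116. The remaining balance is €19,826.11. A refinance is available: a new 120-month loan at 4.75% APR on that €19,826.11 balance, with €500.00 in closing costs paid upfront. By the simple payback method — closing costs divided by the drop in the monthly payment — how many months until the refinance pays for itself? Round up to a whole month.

Current payment = 30,000 × 6%/12 / (1 − (1+0.0050000)^−240) = €214.93.
Refinanced payment = 19,826.11 × 0.0039583 / (1 − (1+0.0039583)^−120) = €207.87.
Monthly savings = €214.93 − €207.87 = €7.06.
Break-even = €500.00 / €7.06 = 70.82 → 71 months.

71 months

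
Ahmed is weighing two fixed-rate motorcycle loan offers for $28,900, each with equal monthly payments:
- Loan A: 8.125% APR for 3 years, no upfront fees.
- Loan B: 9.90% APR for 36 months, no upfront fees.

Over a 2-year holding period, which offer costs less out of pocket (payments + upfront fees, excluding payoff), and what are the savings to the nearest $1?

Loan A by $573

Loan A: monthly rate = 8.125%/12 = 0.0067708; payment = 28,900 × 0.0067708 / (1 − (1+0.0067708)^−36) = $907.29.
Loan B: monthly rate = 9.9%/12 = 0.0082500; payment = 28,900 × 0.0082500 / (1 − (1+0.0082500)^−36) = $931.17.
Over 24 months: Loan A costs 24 × $907.29 = $21,774.96; Loan B costs 24 × $931.17 = $22,348.08.
Loan A is cheaper by $22,348.08 − $21,774.96 = $573.12.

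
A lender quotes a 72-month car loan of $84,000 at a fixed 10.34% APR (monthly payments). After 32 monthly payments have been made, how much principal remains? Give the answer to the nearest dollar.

With monthly rate i = 10.34%/12 = 0.0086167, the balance after k of n payments is P · [(1+i)^n − (1+i)^k] / [(1+i)^n − 1].
(1+0.0086167)^72 = 1.85473600 and (1+0.0086167)^32 = 1.31594122, so the balance is 84,000 × (1.85473600 − 1.31594122) / (1.85473600 − 1) = $52,950.57.

$52,951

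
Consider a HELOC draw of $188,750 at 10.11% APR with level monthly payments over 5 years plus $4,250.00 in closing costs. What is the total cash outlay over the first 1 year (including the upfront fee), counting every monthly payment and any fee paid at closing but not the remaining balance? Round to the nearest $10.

$52,500

Monthly rate = 10.11%/12 = 0.0084250; payment = 188,750 × 0.0084250 / (1 − (1+0.0084250)^−60) = $4,020.60.
Total outlay = 12 × $4,020.60 + $4,250.00 = $52,497.20.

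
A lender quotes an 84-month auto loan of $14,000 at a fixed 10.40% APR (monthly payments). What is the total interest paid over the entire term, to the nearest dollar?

$5,767

Monthly rate = 10.4%/12 = 0.0086667; payment = 14,000 × 0.0086667 / (1 − (1+0.0086667)^−84) = $235.32.
Total paid = 84 × $235.32 = $19,766.88; interest = $19,766.88 − $14,000 = $5,766.88.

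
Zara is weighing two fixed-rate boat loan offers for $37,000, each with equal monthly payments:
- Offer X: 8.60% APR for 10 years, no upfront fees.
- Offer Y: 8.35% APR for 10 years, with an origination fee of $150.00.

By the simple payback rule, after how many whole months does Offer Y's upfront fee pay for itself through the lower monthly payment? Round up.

31 months

Offer X: monthly rate = 8.6%/12 = 0.0071667; payment = 37,000 × 0.0071667 / (1 − (1+0.0071667)^−120) = $460.73.
Offer Y: monthly rate = 8.35%/12 = 0.0069583; payment = 37,000 × 0.0069583 / (1 − (1+0.0069583)^−120) = $455.78.
Monthly savings = $460.73 − $455.78 = $4.95.
Break-even = $150.00 / $4.95 = 30.30 → 31 months.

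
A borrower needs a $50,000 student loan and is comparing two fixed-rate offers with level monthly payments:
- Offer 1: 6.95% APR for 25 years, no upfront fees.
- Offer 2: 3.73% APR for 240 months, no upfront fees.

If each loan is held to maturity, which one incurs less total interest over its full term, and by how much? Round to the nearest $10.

Offer 1: at 6.95% the monthly rate is 0.0057917, so the payment is 50,000 × 0.0057917 / (1 − 1.0057917^−300) = $351.80.
Total interest on Offer 1 = 300 × $351.80 − $50,000 = $55,540.00.
Offer 2: at 3.73% the monthly rate is 0.0031083, so the payment is 50,000 × 0.0031083 / (1 − 1.0031083^−240) = $295.92.
Total interest on Offer 2 = 240 × $295.92 − $50,000 = $21,020.80.
Offer 2 is lower by $34,519.20.

Offer 2 by $34,520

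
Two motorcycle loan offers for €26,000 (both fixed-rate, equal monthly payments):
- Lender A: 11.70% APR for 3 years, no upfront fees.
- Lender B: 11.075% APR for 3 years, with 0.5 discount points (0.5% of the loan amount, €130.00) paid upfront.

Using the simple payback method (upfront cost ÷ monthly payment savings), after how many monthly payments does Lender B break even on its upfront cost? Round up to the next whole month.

Lender A: at 11.70% the monthly rate is 0.0097500, so the payment is 26,000 × 0.0097500 / (1 − 1.0097500^−36) = €859.85.
Lender B: monthly rate = 11.075%/12 = 0.0092292; payment = 26,000 × 0.0092292 / (1 − (1+0.0092292)^−36) = €852.13.
Monthly savings = €859.85 − €852.13 = €7.72.
Break-even = €130.00 / €7.72 = 16.84 → 17 months.

17 months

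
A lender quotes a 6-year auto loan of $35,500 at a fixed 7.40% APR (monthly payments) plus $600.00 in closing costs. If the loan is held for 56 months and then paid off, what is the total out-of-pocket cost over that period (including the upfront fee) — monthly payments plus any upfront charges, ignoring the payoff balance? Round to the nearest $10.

Monthly rate = 7.4%/12 = 0.0061667; payment = 35,500 × 0.0061667 / (1 − (1+0.0061667)^−72) = $612.08.
Total outlay = 56 × $612.08 + $600.00 = $34,876.48.

$34,880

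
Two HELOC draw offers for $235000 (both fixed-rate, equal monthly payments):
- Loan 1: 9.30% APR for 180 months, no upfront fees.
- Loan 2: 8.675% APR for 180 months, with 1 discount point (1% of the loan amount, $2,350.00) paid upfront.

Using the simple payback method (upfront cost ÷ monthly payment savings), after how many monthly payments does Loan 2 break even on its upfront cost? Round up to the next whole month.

27 months

Loan 1: monthly rate = 9.3%/12 = 0.0077500; payment = 235,000 × 0.0077500 / (1 − (1+0.0077500)^−180) = $2,425.65.
Loan 2: monthly rate = 8.675%/12 = 0.0072292; payment = 235,000 × 0.0072292 / (1 − (1+0.0072292)^−180) = $2,338.31.
Monthly savings = $2,425.65 − $2,338.31 = $87.34.
Break-even = $2,350.00 / $87.34 = 26.91 → 27 months.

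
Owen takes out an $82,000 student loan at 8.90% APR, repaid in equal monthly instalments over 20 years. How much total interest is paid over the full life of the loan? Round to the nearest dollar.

$93,802

At 8.90% the monthly rate is 0.0074167, so the payment is 82,000 × 0.0074167 / (1 − 1.0074167^−240) = $732.51.
Total paid = 240 × $732.51 = $175,802.40; interest = $175,802.40 − $82,000 = $93,802.40.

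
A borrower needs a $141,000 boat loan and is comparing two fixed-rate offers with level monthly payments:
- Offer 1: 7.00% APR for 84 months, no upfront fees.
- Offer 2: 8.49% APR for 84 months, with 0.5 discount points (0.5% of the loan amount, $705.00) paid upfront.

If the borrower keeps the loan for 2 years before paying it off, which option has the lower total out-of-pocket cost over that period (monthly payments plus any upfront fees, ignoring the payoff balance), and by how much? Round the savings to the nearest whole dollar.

Offer 1 by $3,205

Offer 1: monthly rate = 7%/12 = 0.0058333; payment = 141,000 × 0.0058333 / (1 − (1+0.0058333)^−84) = $2,128.07.
Offer 2: monthly rate = 8.49%/12 = 0.0070750; payment = 141,000 × 0.0070750 / (1 − (1+0.0070750)^−84) = $2,232.24.
Over 24 months: Offer 1 costs 24 × $2,128.07 = $51,073.68; Offer 2 costs 24 × $2,232.24 + $705.00 = $54,278.76.
Offer 1 is cheaper by $54,278.76 − $51,073.68 = $3,205.08.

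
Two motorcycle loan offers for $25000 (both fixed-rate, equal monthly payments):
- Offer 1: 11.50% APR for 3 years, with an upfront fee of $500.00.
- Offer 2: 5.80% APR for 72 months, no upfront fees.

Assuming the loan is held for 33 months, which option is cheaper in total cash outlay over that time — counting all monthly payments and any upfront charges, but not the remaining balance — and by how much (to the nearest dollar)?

Offer 2 by $14,110

Offer 1: at 11.50% the monthly rate is 0.0095833, so the payment is 25,000 × 0.0095833 / (1 − 1.0095833^−36) = $824.40.
Offer 2: at 5.80% the monthly rate is 0.0048333, so the payment is 25,000 × 0.0048333 / (1 − 1.0048333^−72) = $411.97.
Over 33 months: Offer 1 costs 33 × $824.40 + $500.00 = $27,705.20; Offer 2 costs 33 × $411.97 = $13,595.01.
Offer 2 is cheaper by $27,705.20 − $13,595.01 = $14,110.19.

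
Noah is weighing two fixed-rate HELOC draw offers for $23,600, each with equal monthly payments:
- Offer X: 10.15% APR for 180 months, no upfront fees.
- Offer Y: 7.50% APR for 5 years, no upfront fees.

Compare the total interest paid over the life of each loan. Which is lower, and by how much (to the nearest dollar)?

Offer X: at 10.15% the monthly rate is 0.0084583, so the payment is 23,600 × 0.0084583 / (1 − 1.0084583^−180) = $255.78.
Total interest on Offer X = 180 × $255.78 − $23,600 = $22,440.40.
Offer Y: at 7.50% the monthly rate is 0.0062500, so the payment is 23,600 × 0.0062500 / (1 − 1.0062500^−60) = $472.90.
Total interest on Offer Y = 60 × $472.90 − $23,600 = $4,774.00.
Offer Y is lower by $17,666.40.

Offer Y by $17,666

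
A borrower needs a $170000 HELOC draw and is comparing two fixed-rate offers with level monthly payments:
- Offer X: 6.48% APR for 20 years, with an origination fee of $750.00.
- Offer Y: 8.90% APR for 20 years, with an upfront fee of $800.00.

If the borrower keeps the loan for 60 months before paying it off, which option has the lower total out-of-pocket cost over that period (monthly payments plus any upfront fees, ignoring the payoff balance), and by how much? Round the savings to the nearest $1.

Offer X: monthly rate = 6.48%/12 = 0.0054000; payment = 170,000 × 0.0054000 / (1 − (1+0.0054000)^−240) = $1,265.47.
Offer Y: at 8.90% the monthly rate is 0.0074167, so the payment is 170,000 × 0.0074167 / (1 − 1.0074167^−240) = $1,518.62.
Over 60 months: Offer X costs 60 × $1,265.47 + $750.00 = $76,678.20; Offer Y costs 60 × $1,518.62 + $800.00 = $91,917.20.
Offer X is cheaper by $91,917.20 − $76,678.20 = $15,239.00.

Offer X by $15,239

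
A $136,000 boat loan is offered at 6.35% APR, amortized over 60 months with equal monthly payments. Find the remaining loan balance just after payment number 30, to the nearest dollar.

With monthly rate i = 6.35%/12 = 0.0052917, the balance after k of n payments is P · [(1+i)^n − (1+i)^k] / [(1+i)^n − 1].
(1+0.0052917)^60 = 1.37253981 and (1+0.0052917)^30 = 1.17155444, so the balance is 136,000 × (1.37253981 − 1.17155444) / (1.37253981 − 1) = $73,372.05.

$73,372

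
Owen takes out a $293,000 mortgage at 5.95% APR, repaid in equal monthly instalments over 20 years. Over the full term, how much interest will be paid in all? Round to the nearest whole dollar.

$208,768

At 5.95% the monthly rate is 0.0049583, so the payment is 293,000 × 0.0049583 / (1 − 1.0049583^−240) = $2,090.70.
Total paid = 240 × $2,090.70 = $501,768.00; interest = $501,768.00 − $293,000 = $208,768.00.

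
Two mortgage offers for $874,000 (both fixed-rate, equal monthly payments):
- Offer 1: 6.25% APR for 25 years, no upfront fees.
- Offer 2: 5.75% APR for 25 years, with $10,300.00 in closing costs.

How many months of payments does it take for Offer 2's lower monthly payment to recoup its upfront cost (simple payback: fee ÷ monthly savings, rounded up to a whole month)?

Offer 1: monthly rate = 6.25%/12 = 0.0052083; payment = 874,000 × 0.0052083 / (1 − (1+0.0052083)^−300) = $5,765.51.
Offer 2: at 5.75% the monthly rate is 0.0047917, so the payment is 874,000 × 0.0047917 / (1 − 1.0047917^−300) = $5,498.39.
Monthly savings = $5,765.51 − $5,498.39 = $267.12.
Break-even = $10,300.00 / $267.12 = 38.56 → 39 months.

39 months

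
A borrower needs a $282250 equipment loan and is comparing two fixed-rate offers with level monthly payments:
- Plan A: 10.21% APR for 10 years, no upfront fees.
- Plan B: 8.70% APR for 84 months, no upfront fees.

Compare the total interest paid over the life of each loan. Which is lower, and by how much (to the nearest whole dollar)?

Plan A: monthly rate = 10.21%/12 = 0.0085083; payment = 282,250 × 0.0085083 / (1 − (1+0.0085083)^−120) = $3,762.85.
Total interest on Plan A = 120 × $3,762.85 − $282,250 = $169,292.00.
Plan B: monthly rate = 8.7%/12 = 0.0072500; payment = 282,250 × 0.0072500 / (1 − (1+0.0072500)^−84) = $4,498.29.
Total interest on Plan B = 84 × $4,498.29 − $282,250 = $95,606.36.
Plan B is lower by $73,685.64.

Plan B by $73,686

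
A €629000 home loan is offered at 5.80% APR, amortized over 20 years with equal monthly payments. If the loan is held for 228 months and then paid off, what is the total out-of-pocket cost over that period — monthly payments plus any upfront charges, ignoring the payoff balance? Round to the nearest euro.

€1,010,970

At 5.80% the monthly rate is 0.0048333, so the payment is 629,000 × 0.0048333 / (1 − 1.0048333^−240) = €4,434.08.
Total outlay = 228 × €4,434.08 = €1,010,970.24.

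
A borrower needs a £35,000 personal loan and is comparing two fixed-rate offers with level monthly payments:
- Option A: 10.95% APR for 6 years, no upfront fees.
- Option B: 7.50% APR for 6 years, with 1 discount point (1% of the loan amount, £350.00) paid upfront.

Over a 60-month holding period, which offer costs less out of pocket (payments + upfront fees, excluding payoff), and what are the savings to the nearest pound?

Option B by £3,259

Option A: monthly rate = 10.95%/12 = 0.0091250; payment = 35,000 × 0.0091250 / (1 − (1+0.0091250)^−72) = £665.30.
Option B: at 7.50% the monthly rate is 0.0062500, so the payment is 35,000 × 0.0062500 / (1 − 1.0062500^−72) = £605.15.
Over 60 months: Option A costs 60 × £665.30 = £39,918.00; Option B costs 60 × £605.15 + £350.00 = £36,659.00.
Option B is cheaper by £39,918.00 − £36,659.00 = £3,259.00.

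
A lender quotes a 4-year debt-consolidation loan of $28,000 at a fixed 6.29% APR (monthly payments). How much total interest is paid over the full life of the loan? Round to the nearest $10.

$3,740

At 6.29% the monthly rate is 0.0052417, so the payment is 28,000 × 0.0052417 / (1 − 1.0052417^−48) = $661.31.
Total paid = 48 × $661.31 = $31,742.88; interest = $31,742.88 − $28,000 = $3,742.88.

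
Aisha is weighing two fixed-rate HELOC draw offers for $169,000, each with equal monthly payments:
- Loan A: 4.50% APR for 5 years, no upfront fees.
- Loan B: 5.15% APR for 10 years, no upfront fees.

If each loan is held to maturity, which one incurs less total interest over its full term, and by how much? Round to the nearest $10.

Loan A: monthly rate = 4.5%/12 = 0.0037500; payment = 169,000 × 0.0037500 / (1 − (1+0.0037500)^−60) = $3,150.67.
Total interest on Loan A = 60 × $3,150.67 − $169,000 = $20,040.20.
Loan B: at 5.15% the monthly rate is 0.0042917, so the payment is 169,000 × 0.0042917 / (1 − 1.0042917^−120) = $1,804.92.
Total interest on Loan B = 120 × $1,804.92 − $169,000 = $47,590.40.
Loan A is lower by $27,550.20.

Loan A by $27,550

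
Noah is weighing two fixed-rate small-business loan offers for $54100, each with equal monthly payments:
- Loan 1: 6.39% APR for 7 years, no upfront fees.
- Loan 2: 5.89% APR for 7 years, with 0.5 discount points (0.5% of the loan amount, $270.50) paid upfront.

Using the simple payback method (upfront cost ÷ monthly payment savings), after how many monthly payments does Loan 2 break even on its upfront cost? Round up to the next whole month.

Loan 1: at 6.39% the monthly rate is 0.0053250, so the payment is 54,100 × 0.0053250 / (1 − 1.0053250^−84) = $800.48.
Loan 2: monthly rate = 5.89%/12 = 0.0049083; payment = 54,100 × 0.0049083 / (1 − (1+0.0049083)^−84) = $787.47.
Monthly savings = $800.48 − $787.47 = $13.01.
Break-even = $270.50 / $13.01 = 20.79 → 21 months.

21 months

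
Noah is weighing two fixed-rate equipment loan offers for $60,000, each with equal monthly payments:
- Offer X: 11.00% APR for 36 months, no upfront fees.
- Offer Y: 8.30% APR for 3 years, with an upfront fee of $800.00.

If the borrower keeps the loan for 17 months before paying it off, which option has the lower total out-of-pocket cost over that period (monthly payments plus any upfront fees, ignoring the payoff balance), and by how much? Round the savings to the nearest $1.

Offer X: monthly rate = 11%/12 = 0.0091667; payment = 60,000 × 0.0091667 / (1 − (1+0.0091667)^−36) = $1,964.32.
Offer Y: monthly rate = 8.3%/12 = 0.0069167; payment = 60,000 × 0.0069167 / (1 − (1+0.0069167)^−36) = $1,888.50.
Over 17 months: Offer X costs 17 × $1,964.32 = $33,393.44; Offer Y costs 17 × $1,888.50 + $800.00 = $32,904.50.
Offer Y is cheaper by $33,393.44 − $32,904.50 = $488.94.

Offer Y by $489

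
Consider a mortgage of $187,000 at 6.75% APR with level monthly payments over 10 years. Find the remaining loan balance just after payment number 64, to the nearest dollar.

With monthly rate i = 6.75%/12 = 0.0056250, the balance after k of n payments is P · [(1+i)^n − (1+i)^k] / [(1+i)^n − 1].
(1+0.0056250)^120 = 1.96032182 and (1+0.0056250)^64 = 1.43188432, so the balance is 187,000 × (1.96032182 − 1.43188432) / (1.96032182 − 1) = $102,900.73.

$102,901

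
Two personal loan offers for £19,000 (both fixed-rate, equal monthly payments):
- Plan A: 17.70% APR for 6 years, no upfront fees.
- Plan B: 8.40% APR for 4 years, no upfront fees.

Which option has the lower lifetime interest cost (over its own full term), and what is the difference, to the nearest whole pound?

Plan A: monthly rate = 17.7%/12 = 0.0147500; payment = 19,000 × 0.0147500 / (1 − (1+0.0147500)^−72) = £430.13.
Total interest on Plan A = 72 × £430.13 − £19,000 = £11,969.36.
Plan B: at 8.40% the monthly rate is 0.0070000, so the payment is 19,000 × 0.0070000 / (1 − 1.0070000^−48) = £467.42.
Total interest on Plan B = 48 × £467.42 − £19,000 = £3,436.16.
Plan B is lower by £8,533.20.

Plan B by £8,533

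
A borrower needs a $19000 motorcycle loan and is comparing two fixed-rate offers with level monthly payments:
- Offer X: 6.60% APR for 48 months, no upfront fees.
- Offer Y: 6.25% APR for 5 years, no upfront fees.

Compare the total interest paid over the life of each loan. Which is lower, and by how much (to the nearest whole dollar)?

Offer X: monthly rate = 6.6%/12 = 0.0055000; payment = 19,000 × 0.0055000 / (1 − (1+0.0055000)^−48) = $451.46.
Total interest on Offer X = 48 × $451.46 − $19,000 = $2,670.08.
Offer Y: at 6.25% the monthly rate is 0.0052083, so the payment is 19,000 × 0.0052083 / (1 − 1.0052083^−60) = $369.54.
Total interest on Offer Y = 60 × $369.54 − $19,000 = $3,172.40.
Offer X is lower by $502.32.

Offer X by $502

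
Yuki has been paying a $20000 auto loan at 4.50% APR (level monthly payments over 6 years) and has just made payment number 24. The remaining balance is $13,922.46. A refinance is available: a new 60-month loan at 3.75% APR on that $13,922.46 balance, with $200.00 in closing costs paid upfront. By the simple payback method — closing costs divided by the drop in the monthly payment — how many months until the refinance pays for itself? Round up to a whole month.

Current payment = 20,000 × 4.5%/12 / (1 − (1+0.0037500)^−72) = $317.48.
Refinanced payment = 13,922.46 × 0.0031250 / (1 − (1+0.0031250)^−60) = $254.84.
Monthly savings = $317.48 − $254.84 = $62.64.
Break-even = $200.00 / $62.64 = 3.19 → 4 months.

4 months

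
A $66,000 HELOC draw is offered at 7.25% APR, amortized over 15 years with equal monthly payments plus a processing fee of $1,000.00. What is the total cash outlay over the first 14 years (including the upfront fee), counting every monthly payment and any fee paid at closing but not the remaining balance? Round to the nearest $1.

At 7.25% the monthly rate is 0.0060417, so the payment is 66,000 × 0.0060417 / (1 − 1.0060417^−180) = $602.49.
Total outlay = 168 × $602.49 + $1,000.00 = $102,218.32.

$102,218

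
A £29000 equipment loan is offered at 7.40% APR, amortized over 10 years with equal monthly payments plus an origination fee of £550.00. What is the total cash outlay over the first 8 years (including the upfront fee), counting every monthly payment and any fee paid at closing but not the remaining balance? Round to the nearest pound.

Monthly rate = 7.4%/12 = 0.0061667; payment = 29,000 × 0.0061667 / (1 − (1+0.0061667)^−120) = £342.72.
Total outlay = 96 × £342.72 + £550.00 = £33,451.12.

£33,451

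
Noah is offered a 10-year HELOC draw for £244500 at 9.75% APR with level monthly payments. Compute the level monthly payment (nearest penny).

Monthly rate = 9.75%/12 = 0.0081250; payment = 244,500 × 0.0081250 / (1 − (1+0.0081250)^−120) = £3,197.33.

£3,197.33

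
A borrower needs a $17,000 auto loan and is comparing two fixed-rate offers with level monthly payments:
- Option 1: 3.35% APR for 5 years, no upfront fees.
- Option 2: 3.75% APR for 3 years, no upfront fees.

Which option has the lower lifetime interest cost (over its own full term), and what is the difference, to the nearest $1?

Option 1: monthly rate = 3.35%/12 = 0.0027917; payment = 17,000 × 0.0027917 / (1 − (1+0.0027917)^−60) = $308.12.
Total interest on Option 1 = 60 × $308.12 − $17,000 = $1,487.20.
Option 2: monthly rate = 3.75%/12 = 0.0031250; payment = 17,000 × 0.0031250 / (1 − (1+0.0031250)^−36) = $500.02.
Total interest on Option 2 = 36 × $500.02 − $17,000 = $1,000.72.
Option 2 is lower by $486.48.

Option 2 by $486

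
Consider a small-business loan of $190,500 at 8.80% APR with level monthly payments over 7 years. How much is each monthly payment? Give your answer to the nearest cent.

Monthly rate = 8.8%/12 = 0.0073333; payment = 190,500 × 0.0073333 / (1 − (1+0.0073333)^−84) = $3,045.67.

$3,045.67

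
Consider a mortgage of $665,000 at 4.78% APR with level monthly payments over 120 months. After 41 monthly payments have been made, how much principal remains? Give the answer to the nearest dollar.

$472,426

With monthly rate i = 4.78%/12 = 0.0039833, the balance after k of n payments is P · [(1+i)^n − (1+i)^k] / [(1+i)^n − 1].
(1+0.0039833)^120 = 1.61131482 and (1+0.0039833)^41 = 1.17702757, so the balance is 665,000 × (1.61131482 − 1.17702757) / (1.61131482 − 1) = $472,426.01.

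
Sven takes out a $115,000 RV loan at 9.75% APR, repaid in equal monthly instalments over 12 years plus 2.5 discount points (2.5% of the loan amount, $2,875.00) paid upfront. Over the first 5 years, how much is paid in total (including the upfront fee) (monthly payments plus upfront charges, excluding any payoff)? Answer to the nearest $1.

$84,342

Monthly rate = 9.75%/12 = 0.0081250; payment = 115,000 × 0.0081250 / (1 − (1+0.0081250)^−144) = $1,357.78.
Total outlay = 60 × $1,357.78 + $2,875.00 = $84,341.80.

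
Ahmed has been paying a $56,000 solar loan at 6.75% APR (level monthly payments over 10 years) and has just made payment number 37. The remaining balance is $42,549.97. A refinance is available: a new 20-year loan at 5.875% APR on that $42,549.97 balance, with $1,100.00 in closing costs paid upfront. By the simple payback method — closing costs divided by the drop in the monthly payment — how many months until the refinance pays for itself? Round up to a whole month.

Current payment = 56,000 × 6.75%/12 / (1 − (1+0.0056250)^−120) = $643.02.
Refinanced payment = 42,549.97 × 0.0048958 / (1 − (1+0.0048958)^−240) = $301.78.
Monthly savings = $643.02 − $301.78 = $341.24.
Break-even = $1,100.00 / $341.24 = 3.22 → 4 months.

4 months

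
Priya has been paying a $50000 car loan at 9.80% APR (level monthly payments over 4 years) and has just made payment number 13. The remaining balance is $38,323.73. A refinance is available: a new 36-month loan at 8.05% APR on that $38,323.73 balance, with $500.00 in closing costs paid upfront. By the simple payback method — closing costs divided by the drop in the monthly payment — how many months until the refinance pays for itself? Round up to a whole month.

Current payment = 50,000 × 9.8%/12 / (1 − (1+0.0081667)^−48) = $1,263.33.
Refinanced payment = 38,323.73 × 0.0067083 / (1 − (1+0.0067083)^−36) = $1,201.81.
Monthly savings = $1,263.33 − $1,201.81 = $61.52.
Break-even = $500.00 / $61.52 = 8.13 → 9 months.

9 months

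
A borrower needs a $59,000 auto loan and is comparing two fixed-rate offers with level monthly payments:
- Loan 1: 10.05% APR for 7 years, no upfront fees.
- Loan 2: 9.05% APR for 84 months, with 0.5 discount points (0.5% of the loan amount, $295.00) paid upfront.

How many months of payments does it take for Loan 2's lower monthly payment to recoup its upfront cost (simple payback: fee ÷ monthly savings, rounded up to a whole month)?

Loan 1: monthly rate = 10.05%/12 = 0.0083750; payment = 59,000 × 0.0083750 / (1 − (1+0.0083750)^−84) = $980.99.
Loan 2: monthly rate = 9.05%/12 = 0.0075417; payment = 59,000 × 0.0075417 / (1 − (1+0.0075417)^−84) = $950.75.
Monthly savings = $980.99 − $950.75 = $30.24.
Break-even = $295.00 / $30.24 = 9.76 → 10 months.

10 months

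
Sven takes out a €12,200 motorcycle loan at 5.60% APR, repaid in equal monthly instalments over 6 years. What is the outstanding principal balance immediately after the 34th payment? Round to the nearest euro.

€6,946

With monthly rate i = 5.6%/12 = 0.0046667, the balance after k of n payments is P · [(1+i)^n − (1+i)^k] / [(1+i)^n − 1].
(1+0.0046667)^72 = 1.39824577 and (1+0.0046667)^34 = 1.17151478, so the balance is 12,200 × (1.39824577 − 1.17151478) / (1.39824577 − 1) = €6,945.76.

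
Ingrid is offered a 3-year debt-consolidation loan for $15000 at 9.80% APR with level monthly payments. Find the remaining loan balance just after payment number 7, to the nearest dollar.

$12,417

With monthly rate i = 9.8%/12 = 0.0081667, the balance after k of n payments is P · [(1+i)^n − (1+i)^k] / [(1+i)^n − 1].
(1+0.0081667)^36 = 1.34018276 and (1+0.0081667)^7 = 1.05858647, so the balance is 15,000 × (1.34018276 − 1.05858647) / (1.34018276 − 1) = $12,416.69.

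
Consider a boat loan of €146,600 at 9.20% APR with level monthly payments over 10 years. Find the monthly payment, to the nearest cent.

Monthly rate = 9.2%/12 = 0.0076667; payment = 146,600 × 0.0076667 / (1 − (1+0.0076667)^−120) = €1,872.97.

€1,872.97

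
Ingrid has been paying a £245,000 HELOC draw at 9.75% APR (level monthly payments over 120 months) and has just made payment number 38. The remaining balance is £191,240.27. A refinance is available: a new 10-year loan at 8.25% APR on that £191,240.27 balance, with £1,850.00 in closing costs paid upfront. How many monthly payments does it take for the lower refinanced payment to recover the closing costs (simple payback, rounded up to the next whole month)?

3 months

Current payment = 245,000 × 9.75%/12 / (1 − (1+0.0081250)^−120) = £3,203.87.
Refinanced payment = 191,240.27 × 0.0068750 / (1 − (1+0.0068750)^−120) = £2,345.61.
Monthly savings = £3,203.87 − £2,345.61 = £858.26.
Break-even = £1,850.00 / £858.26 = 2.16 → 3 months.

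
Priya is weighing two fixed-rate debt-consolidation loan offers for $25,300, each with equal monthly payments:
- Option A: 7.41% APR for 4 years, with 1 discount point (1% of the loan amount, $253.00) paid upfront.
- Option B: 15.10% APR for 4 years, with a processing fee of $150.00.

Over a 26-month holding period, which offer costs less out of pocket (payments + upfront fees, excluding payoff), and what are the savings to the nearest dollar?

Option A by $2,360

Option A: at 7.41% the monthly rate is 0.0061750, so the payment is 25,300 × 0.0061750 / (1 − 1.0061750^−48) = $610.66.
Option B: at 15.10% the monthly rate is 0.0125833, so the payment is 25,300 × 0.0125833 / (1 − 1.0125833^−48) = $705.40.
Over 26 months: Option A costs 26 × $610.66 + $253.00 = $16,130.16; Option B costs 26 × $705.40 + $150.00 = $18,490.40.
Option A is cheaper by $18,490.40 − $16,130.16 = $2,360.24.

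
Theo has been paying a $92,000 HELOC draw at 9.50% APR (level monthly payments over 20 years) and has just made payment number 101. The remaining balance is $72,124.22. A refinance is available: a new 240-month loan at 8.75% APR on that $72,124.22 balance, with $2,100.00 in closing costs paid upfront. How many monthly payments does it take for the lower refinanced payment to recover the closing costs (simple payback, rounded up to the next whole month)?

Current payment = 92,000 × 9.5%/12 / (1 − (1+0.0079167)^−240) = $857.56.
Refinanced payment = 72,124.22 × 0.0072917 / (1 − (1+0.0072917)^−240) = $637.37.
Monthly savings = $857.56 − $637.37 = $220.19.
Break-even = $2,100.00 / $220.19 = 9.54 → 10 months.

10 months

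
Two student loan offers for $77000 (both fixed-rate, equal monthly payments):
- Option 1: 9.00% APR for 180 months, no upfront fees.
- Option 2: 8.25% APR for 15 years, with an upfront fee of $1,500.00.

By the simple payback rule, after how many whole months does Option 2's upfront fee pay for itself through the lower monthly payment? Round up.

Option 1: at 9.00% the monthly rate is 0.0075000, so the payment is 77,000 × 0.0075000 / (1 − 1.0075000^−180) = $780.99.
Option 2: monthly rate = 8.25%/12 = 0.0068750; payment = 77,000 × 0.0068750 / (1 − (1+0.0068750)^−180) = $747.01.
Monthly savings = $780.99 − $747.01 = $33.98.
Break-even = $1,500.00 / $33.98 = 44.14 → 45 months.

45 months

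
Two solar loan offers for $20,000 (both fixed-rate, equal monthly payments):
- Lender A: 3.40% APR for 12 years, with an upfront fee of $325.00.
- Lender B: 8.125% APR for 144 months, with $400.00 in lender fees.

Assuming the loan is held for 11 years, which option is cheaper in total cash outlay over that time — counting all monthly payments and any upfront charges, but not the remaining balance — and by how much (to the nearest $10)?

Lender A: monthly rate = 3.4%/12 = 0.0028333; payment = 20,000 × 0.0028333 / (1 − (1+0.0028333)^−144) = $169.34.
Lender B: at 8.125% the monthly rate is 0.0067708, so the payment is 20,000 × 0.0067708 / (1 − 1.0067708^−144) = $217.86.
Over 132 months: Lender A costs 132 × $169.34 + $325.00 = $22,677.88; Lender B costs 132 × $217.86 + $400.00 = $29,157.52.
Lender A is cheaper by $29,157.52 − $22,677.88 = $6,479.64.

Lender A by $6,480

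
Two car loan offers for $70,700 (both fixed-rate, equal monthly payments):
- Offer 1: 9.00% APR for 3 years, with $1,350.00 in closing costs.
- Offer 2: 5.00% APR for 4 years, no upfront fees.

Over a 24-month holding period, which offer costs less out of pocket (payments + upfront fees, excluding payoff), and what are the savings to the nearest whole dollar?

Offer 2 by $16,232

Offer 1: monthly rate = 9%/12 = 0.0075000; payment = 70,700 × 0.0075000 / (1 − (1+0.0075000)^−36) = $2,248.24.
Offer 2: monthly rate = 5%/12 = 0.0041667; payment = 70,700 × 0.0041667 / (1 − (1+0.0041667)^−48) = $1,628.17.
Over 24 months: Offer 1 costs 24 × $2,248.24 + $1,350.00 = $55,307.76; Offer 2 costs 24 × $1,628.17 = $39,076.08.
Offer 2 is cheaper by $55,307.76 − $39,076.08 = $16,231.68.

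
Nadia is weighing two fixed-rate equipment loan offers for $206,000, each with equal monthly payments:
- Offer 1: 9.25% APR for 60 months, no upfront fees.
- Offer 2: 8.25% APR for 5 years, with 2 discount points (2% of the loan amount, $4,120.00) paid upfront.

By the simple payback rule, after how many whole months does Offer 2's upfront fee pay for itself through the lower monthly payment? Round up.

Offer 1: monthly rate = 9.25%/12 = 0.0077083; payment = 206,000 × 0.0077083 / (1 − (1+0.0077083)^−60) = $4,301.26.
Offer 2: at 8.25% the monthly rate is 0.0068750, so the payment is 206,000 × 0.0068750 / (1 − 1.0068750^−60) = $4,201.63.
Monthly savings = $4,301.26 − $4,201.63 = $99.63.
Break-even = $4,120.00 / $99.63 = 41.35 → 42 months.

42 months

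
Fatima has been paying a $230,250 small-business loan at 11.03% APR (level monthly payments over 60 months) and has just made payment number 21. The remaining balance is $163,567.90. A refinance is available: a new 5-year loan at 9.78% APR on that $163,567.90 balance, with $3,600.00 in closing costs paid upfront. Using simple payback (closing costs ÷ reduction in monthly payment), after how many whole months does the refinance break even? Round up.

Current payment = 230,250 × 11.03%/12 / (1 − (1+0.0091917)^−60) = $5,009.64.
Refinanced payment = 163,567.90 × 0.0081500 / (1 − (1+0.0081500)^−60) = $3,457.65.
Monthly savings = $5,009.64 − $3,457.65 = $1,551.99.
Break-even = $3,600.00 / $1,551.99 = 2.32 → 3 months.

3 months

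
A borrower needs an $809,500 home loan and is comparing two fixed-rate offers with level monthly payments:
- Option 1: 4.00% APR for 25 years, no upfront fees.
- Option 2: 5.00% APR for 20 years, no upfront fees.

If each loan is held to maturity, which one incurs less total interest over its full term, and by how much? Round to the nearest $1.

Option 1 by $310

Option 1: at 4.00% the monthly rate is 0.0033333, so the payment is 809,500 × 0.0033333 / (1 − 1.0033333^−300) = $4,272.84.
Total interest on Option 1 = 300 × $4,272.84 − $809,500 = $472,352.00.
Option 2: at 5.00% the monthly rate is 0.0041667, so the payment is 809,500 × 0.0041667 / (1 − 1.0041667^−240) = $5,342.34.
Total interest on Option 2 = 240 × $5,342.34 − $809,500 = $472,661.60.
Option 1 is lower by $309.60.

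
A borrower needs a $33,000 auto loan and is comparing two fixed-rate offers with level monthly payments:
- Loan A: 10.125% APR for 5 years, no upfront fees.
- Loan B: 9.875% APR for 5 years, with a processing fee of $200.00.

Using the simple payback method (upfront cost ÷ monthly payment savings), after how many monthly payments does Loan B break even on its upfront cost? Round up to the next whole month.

Loan A: monthly rate = 10.125%/12 = 0.0084375; payment = 33,000 × 0.0084375 / (1 − (1+0.0084375)^−60) = $703.18.
Loan B: monthly rate = 9.875%/12 = 0.0082292; payment = 33,000 × 0.0082292 / (1 − (1+0.0082292)^−60) = $699.12.
Monthly savings = $703.18 − $699.12 = $4.06.
Break-even = $200.00 / $4.06 = 49.26 → 50 months.

50 months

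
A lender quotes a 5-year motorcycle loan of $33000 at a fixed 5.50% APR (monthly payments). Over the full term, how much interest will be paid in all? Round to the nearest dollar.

$4,820

At 5.50% the monthly rate is 0.0045833, so the payment is 33,000 × 0.0045833 / (1 − 1.0045833^−60) = $630.34.
Total paid = 60 × $630.34 = $37,820.40; interest = $37,820.40 − $33,000 = $4,820.40.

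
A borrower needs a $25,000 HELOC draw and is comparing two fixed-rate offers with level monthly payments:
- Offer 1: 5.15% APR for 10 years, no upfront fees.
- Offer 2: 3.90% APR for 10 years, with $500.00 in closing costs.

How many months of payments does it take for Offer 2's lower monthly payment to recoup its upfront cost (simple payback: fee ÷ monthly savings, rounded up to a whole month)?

34 months

Offer 1: at 5.15% the monthly rate is 0.0042917, so the payment is 25,000 × 0.0042917 / (1 − 1.0042917^−120) = $267.00.
Offer 2: monthly rate = 3.9%/12 = 0.0032500; payment = 25,000 × 0.0032500 / (1 − (1+0.0032500)^−120) = $251.93.
Monthly savings = $267.00 − $251.93 = $15.07.
Break-even = $500.00 / $15.07 = 33.18 → 34 months.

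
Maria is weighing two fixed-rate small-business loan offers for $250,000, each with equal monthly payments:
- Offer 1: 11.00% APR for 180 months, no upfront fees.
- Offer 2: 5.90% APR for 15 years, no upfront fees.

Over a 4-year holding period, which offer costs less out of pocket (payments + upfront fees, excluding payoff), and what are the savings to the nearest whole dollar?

Offer 2 by $35,776

Offer 1: monthly rate = 11%/12 = 0.0091667; payment = 250,000 × 0.0091667 / (1 − (1+0.0091667)^−180) = $2,841.49.
Offer 2: monthly rate = 5.9%/12 = 0.0049167; payment = 250,000 × 0.0049167 / (1 − (1+0.0049167)^−180) = $2,096.16.
Over 48 months: Offer 1 costs 48 × $2,841.49 = $136,391.52; Offer 2 costs 48 × $2,096.16 = $100,615.68.
Offer 2 is cheaper by $136,391.52 − $100,615.68 = $35,775.84.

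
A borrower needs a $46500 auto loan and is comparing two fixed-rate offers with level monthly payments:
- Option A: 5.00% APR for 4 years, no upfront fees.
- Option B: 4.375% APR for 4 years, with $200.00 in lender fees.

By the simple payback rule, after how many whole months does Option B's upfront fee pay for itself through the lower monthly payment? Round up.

16 months

Option A: at 5.00% the monthly rate is 0.0041667, so the payment is 46,500 × 0.0041667 / (1 − 1.0041667^−48) = $1,070.86.
Option B: monthly rate = 4.375%/12 = 0.0036458; payment = 46,500 × 0.0036458 / (1 − (1+0.0036458)^−48) = $1,057.75.
Monthly savings = $1,070.86 − $1,057.75 = $13.11.
Break-even = $200.00 / $13.11 = 15.26 → 16 months.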